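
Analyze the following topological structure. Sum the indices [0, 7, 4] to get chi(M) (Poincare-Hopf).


Poincare-Hopf: chi(M) = sum of indices of zeros.
chi = (0) + (7) + (4) = 11

11


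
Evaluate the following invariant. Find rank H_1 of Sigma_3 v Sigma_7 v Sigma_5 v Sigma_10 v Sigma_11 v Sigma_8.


For a wedge X v Y: reduced H_k(X v Y) = H_k(X) + H_k(Y).
Each Sigma_g contributes b_1 = 2g.
b_1 = 6 + 14 + 10 + 20 + 22 + 16 = 88

88


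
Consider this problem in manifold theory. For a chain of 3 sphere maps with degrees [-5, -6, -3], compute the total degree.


Degree is multiplicative: deg(composition) = product of degrees.
= (-5) * (-6) * (-3) = -90

-90


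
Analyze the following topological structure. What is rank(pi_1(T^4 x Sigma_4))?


pi_1(A x B) = pi_1(A) x pi_1(B); rank of abelianization = b_1.
b_1(T^4) = 4, b_1(Sigma_4) = 2*4 = 8.
b_1(product) = 4 + 8 = 12

12


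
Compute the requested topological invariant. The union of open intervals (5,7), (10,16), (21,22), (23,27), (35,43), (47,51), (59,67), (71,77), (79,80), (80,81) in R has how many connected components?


Sort and merge overlapping open intervals.
Merged: (5,7), (10,16), (21,22), (23,27), (35,43), (47,51), (59,67), (71,77), (79,80), (80,81).
Number of components = 10

10


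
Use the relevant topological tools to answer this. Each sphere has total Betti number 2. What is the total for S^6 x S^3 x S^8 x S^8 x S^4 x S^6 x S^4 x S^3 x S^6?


Total Betti number is multiplicative under products.
Each S^d (d>=1) has total Betti number 2.
There are 9 sphere factors.
Total = 2^9 = 512

512


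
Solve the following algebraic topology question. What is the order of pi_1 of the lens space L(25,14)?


pi_1(L(p,q)) = Z/pZ for any q coprime to p.
|pi_1(L(25,14))| = 25

25


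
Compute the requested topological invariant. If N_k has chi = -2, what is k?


chi = 2 - k for closed non-orientable surfaces with k crosscaps.
-2 = 2 - k
k = 2 - (-2) = 4

4


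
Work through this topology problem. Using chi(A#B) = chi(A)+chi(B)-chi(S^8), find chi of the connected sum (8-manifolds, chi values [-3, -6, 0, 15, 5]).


For n-manifolds: chi(A#B) = chi(A) + chi(B) - chi(S^8).
chi(S^8) = 1 + (-1)^8 = 2.
chi(#) = (sum chi_i) - (5-1)*chi(S^8) = 11 - 4*2 = 3

3


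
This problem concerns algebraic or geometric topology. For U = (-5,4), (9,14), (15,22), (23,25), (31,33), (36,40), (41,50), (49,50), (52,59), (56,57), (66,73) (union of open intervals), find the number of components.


Sort and merge overlapping open intervals.
Merged: (-5,4), (9,14), (15,22), (23,25), (31,33), (36,40), (41,50), (52,59), (66,73).
Number of components = 9

9


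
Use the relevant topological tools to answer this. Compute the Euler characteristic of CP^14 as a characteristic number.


For any closed oriented manifold, <e(TM),[M]> = chi(M).
chi(CP^14) = 14+1 = 15

15


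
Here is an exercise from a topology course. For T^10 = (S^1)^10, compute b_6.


By the Kunneth formula, b_k(T^n) = C(n,k).
b_6(T^10) = C(10,6).
C(10,6) = 10!/(6!*4!) = 210

210


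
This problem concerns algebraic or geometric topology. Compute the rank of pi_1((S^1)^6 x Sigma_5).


pi_1(A x B) = pi_1(A) x pi_1(B); rank of abelianization = b_1.
b_1(T^6) = 6, b_1(Sigma_5) = 2*5 = 10.
b_1(product) = 6 + 10 = 16

16


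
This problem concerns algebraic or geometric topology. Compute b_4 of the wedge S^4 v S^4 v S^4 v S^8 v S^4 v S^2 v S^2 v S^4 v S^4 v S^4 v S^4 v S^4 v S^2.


For a wedge of spheres, H_k (k>0) is free on one generator per sphere of dimension k.
Spheres of dimension 4: count = 9.
b_4 = 9

9


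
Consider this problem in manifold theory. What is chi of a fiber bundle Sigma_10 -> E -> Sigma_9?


For a fiber bundle F -> E -> B (with CW structure): chi(E) = chi(B) * chi(F).
chi(Sigma_9) = -16, chi(Sigma_10) = -18.
chi(E) = (-16) * (-18) = 288

288


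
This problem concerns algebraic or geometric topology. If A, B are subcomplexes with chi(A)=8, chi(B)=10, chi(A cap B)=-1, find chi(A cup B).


chi(A cup B) = chi(A) + chi(B) - chi(A cap B)
= 8 + (10) - (-1)
= 19

19


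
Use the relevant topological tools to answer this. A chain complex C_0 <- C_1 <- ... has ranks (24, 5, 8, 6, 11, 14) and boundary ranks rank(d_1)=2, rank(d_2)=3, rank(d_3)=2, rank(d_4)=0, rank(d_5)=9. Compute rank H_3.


rank H_k = rank(ker d_k) - rank(im d_{k+1}).
rank(ker d_3) = rank(C_3) - rank(d_3) = 6 - 2 = 4.
rank(im d_{3+1}) = 0.
rank H_3 = 4 - 0 = 4

4


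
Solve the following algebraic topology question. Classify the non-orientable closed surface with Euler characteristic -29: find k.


chi = 2 - k for closed non-orientable surfaces with k crosscaps.
-29 = 2 - k
k = 2 - (-29) = 31

31


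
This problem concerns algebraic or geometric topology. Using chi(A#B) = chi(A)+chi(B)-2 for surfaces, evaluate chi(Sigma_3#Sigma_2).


chi(Sigma_3) = 2 - 2*3 = -4
chi(Sigma_2) = 2 - 2*2 = -2
For surfaces: chi(A#B) = chi(A) + chi(B) - 2.
chi = -4 + -2 - 2 = -8

-8


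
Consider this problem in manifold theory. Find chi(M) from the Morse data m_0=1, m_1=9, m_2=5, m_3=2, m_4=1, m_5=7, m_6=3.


Morse theory: chi(M) = sum_k (-1)^k m_k where m_k = #(index-k critical points).
= (1) + (-9) + (5) + (-2) + (1) + (-7) + (3) = -8

-8


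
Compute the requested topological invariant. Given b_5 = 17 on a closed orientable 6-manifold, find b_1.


Poincare duality for closed orientable n-manifolds: b_k = b_{n-k}.
Here n = 6, so b_1 = b_5 = 17

17


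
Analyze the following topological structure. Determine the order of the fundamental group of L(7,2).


pi_1(L(p,q)) = Z/pZ for any q coprime to p.
|pi_1(L(7,2))| = 7

7


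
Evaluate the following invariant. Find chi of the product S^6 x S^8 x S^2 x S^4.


chi is multiplicative: chi(X x Y) = chi(X) chi(Y).
Each even-dim sphere has chi = 2. There are 4 factors.
chi = 2^4 = 16

16


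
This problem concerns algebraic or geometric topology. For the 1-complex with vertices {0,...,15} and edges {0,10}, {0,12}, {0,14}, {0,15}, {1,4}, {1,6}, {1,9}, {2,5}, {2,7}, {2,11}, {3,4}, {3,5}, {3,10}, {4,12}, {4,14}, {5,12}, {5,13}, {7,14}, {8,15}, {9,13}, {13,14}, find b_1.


b_1 = E - V + (number of components).
E = 21, V = 16, components = 1.
b_1 = 21 - 16 + 1 = 6

6


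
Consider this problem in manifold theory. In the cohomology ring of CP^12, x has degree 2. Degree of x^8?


|x| = 2 in H^*(CP^n).
|x^8| = 8 * |x| = 8 * 2 = 16

16


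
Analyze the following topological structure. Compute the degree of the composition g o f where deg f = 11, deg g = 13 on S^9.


Degree is multiplicative under composition: deg(g o f) = deg(g) * deg(f).
= 13 * 11 = 143

143


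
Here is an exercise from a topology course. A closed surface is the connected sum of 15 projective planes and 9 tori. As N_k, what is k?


Since a >= 1, the sum is non-orientable; each T^2 can be replaced by RP^2 # RP^2 (since T^2#RP^2 = 3RP^2).
Total crosscaps k = 15 + 2*9 = 33.
Check via chi: chi = 15*1 + 9*0 - (15+9-1)*2 = -31 = 2 - k = -31. Consistent.

33


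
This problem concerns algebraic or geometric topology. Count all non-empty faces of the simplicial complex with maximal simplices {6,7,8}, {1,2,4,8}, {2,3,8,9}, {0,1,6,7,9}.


Each maximal simplex on m vertices has 2^m - 1 nonempty faces.
Take the union (dedupe shared faces).
Total distinct faces = 59

59


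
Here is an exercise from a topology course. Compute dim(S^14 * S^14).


Join of spheres: S^m * S^n = S^{m+n+1}.
dim = 14 + 14 + 1 = 29

29


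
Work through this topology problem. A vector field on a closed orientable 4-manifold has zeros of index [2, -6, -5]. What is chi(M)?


Poincare-Hopf: chi(M) = sum of indices of zeros.
chi = (2) + (-6) + (-5) = -9

-9


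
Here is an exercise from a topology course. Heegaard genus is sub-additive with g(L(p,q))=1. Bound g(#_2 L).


Heegaard genus satisfies g(A#B) <= g(A) + g(B).
Each lens space has g = 1.
Upper bound: 2 * 1 = 2

2


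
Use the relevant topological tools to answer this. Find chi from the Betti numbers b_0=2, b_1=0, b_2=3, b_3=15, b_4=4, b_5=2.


chi = sum_k (-1)^k b_k.
= (2) + (0) + (3) + (-15) + (4) + (-2)
= -8

-8


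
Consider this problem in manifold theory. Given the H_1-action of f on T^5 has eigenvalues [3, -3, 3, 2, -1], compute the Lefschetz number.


For a torus self-map: L(f) = det(I - A) where A acts on H_1.
L(f) = (1-3) * (1--3) * (1-3) * (1-2) * (1--1) = -2 * 4 * -2 * -1 * 2 = -32

-32


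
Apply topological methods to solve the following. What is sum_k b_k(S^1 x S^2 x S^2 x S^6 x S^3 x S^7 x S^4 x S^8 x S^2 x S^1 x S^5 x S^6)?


Total Betti number is multiplicative under products.
Each S^d (d>=1) has total Betti number 2.
There are 12 sphere factors.
Total = 2^12 = 4096

4096


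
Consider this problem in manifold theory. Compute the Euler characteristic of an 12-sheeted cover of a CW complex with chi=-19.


For a finite covering: chi(E) = (number of sheets) * chi(B).
chi(E) = 12 * (-19) = -228

-228


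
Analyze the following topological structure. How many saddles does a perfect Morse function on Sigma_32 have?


A perfect Morse function has m_k = b_k.
For Sigma_32: b_0=1, b_1=2g=64, b_2=1.
Saddles m_1 = 2g = 64

64


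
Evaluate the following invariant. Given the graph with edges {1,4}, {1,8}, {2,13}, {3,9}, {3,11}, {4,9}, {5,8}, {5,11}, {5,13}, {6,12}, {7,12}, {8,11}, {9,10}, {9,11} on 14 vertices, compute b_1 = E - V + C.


b_1 = E - V + (number of components).
E = 14, V = 14, components = 3.
b_1 = 14 - 14 + 3 = 3

3


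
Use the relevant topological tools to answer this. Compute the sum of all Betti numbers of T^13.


b_k(T^13) = C(13,k), so the sum over k is sum_k C(13,k) = 2^13.
Total = 2^13 = 8192

8192


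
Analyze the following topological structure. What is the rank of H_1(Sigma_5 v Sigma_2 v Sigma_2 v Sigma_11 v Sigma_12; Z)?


For a wedge X v Y: reduced H_k(X v Y) = H_k(X) + H_k(Y).
Each Sigma_g contributes b_1 = 2g.
b_1 = 10 + 4 + 4 + 22 + 24 = 64

64


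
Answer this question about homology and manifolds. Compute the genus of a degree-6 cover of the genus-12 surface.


For an n-sheeted cover: chi(E) = n * chi(B).
chi(Sigma_12) = 2 - 2*12 = -22.
chi(E) = 6 * (-22) = -132.
genus(E) = (2 - chi(E))/2 = (2 - (-132))/2 = 134/2 = 67

67


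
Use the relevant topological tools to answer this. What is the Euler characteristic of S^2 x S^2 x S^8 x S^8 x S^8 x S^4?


chi is multiplicative: chi(X x Y) = chi(X) chi(Y).
Each even-dim sphere has chi = 2. There are 6 factors.
chi = 2^6 = 64

64


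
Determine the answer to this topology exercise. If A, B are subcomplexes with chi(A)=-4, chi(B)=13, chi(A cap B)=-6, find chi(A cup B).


chi(A cup B) = chi(A) + chi(B) - chi(A cap B)
= -4 + (13) - (-6)
= 15

15


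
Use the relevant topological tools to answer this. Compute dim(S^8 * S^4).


Join of spheres: S^m * S^n = S^{m+n+1}.
dim = 8 + 4 + 1 = 13

13


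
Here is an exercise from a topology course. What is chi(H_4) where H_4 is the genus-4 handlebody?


A genus-g handlebody deformation retracts to a wedge of g circles.
chi(vee_g S^1) = 1 - g.
chi(H_4) = 1 - 4 = -3

-3


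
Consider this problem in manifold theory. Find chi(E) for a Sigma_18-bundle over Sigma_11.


For a fiber bundle F -> E -> B (with CW structure): chi(E) = chi(B) * chi(F).
chi(Sigma_11) = -20, chi(Sigma_18) = -34.
chi(E) = (-20) * (-34) = 680

680


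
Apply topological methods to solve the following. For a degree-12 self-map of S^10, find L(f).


On S^10: L(f) = tr(f_0*) + (-1)^10 tr(f_10*) = 1 + (-1)^10 * deg(f).
L(f) = 1 + (-1)^10 * 12 = 1 + 12 = 13

13


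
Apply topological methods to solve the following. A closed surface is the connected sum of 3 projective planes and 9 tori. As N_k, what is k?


Since a >= 1, the sum is non-orientable; each T^2 can be replaced by RP^2 # RP^2 (since T^2#RP^2 = 3RP^2).
Total crosscaps k = 3 + 2*9 = 21.
Check via chi: chi = 3*1 + 9*0 - (3+9-1)*2 = -19 = 2 - k = -19. Consistent.

21


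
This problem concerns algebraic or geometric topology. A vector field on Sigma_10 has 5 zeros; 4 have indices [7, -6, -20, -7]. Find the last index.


Poincare-Hopf: sum of indices = chi(M).
chi(Sigma_10) = 2 - 2*10 = -18.
Sum of known indices = -26.
x = chi - (sum known) = -18 - (-26) = 8

8


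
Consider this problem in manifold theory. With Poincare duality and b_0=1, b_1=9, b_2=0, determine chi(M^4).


By Poincare duality b_k = b_{4-k}, so full Betti numbers: b_0=1, b_1=9, b_2=0, b_3=9, b_4=1.
chi = sum (-1)^k b_k = -16

-16


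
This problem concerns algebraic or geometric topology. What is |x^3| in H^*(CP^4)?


|x| = 2 in H^*(CP^n).
|x^3| = 3 * |x| = 3 * 2 = 6

6


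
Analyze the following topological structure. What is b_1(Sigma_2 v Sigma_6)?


For a wedge: H_1(A v B) = H_1(A) + H_1(B).
b_1(Sigma_2) = 4, b_1(Sigma_6) = 12.
b_1 = 4 + 12 = 16

16


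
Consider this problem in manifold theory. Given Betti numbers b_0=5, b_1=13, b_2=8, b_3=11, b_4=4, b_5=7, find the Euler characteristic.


chi = sum_k (-1)^k b_k.
= (5) + (-13) + (8) + (-11) + (4) + (-7)
= -14

-14


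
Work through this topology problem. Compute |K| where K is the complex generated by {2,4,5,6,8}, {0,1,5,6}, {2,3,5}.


Each maximal simplex on m vertices has 2^m - 1 nonempty faces.
Take the union (dedupe shared faces).
Total distinct faces = 47

47


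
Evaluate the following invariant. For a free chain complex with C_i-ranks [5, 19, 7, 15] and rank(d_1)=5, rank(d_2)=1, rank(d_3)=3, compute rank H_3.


rank H_k = rank(ker d_k) - rank(im d_{k+1}).
rank(ker d_3) = rank(C_3) - rank(d_3) = 15 - 3 = 12.
rank(im d_{3+1}) = 0.
rank H_3 = 12 - 0 = 12

12


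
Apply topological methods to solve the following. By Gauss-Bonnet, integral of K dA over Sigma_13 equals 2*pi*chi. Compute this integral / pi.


Gauss-Bonnet: integral K dA = 2*pi*chi(M).
chi(Sigma_13) = 2 - 2*13 = -24.
(integral K dA)/pi = 2*chi = 2*(-24) = -48

-48


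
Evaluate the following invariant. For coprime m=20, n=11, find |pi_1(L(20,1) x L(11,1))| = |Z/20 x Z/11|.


pi_1(X x Y) = pi_1(X) x pi_1(Y).
pi_1(L(20,1)) = Z/20, pi_1(L(11,1)) = Z/11.
|Z/20 x Z/11| = 20 * 11 = 220

220


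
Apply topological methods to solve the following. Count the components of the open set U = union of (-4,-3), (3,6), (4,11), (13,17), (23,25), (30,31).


Sort and merge overlapping open intervals.
Merged: (-4,-3), (3,11), (13,17), (23,25), (30,31).
Number of components = 5

5


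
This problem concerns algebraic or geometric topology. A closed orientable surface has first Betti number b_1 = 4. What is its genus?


For a closed orientable surface: b_1 = 2g.
4 = 2g
g = 4 / 2 = 2

2


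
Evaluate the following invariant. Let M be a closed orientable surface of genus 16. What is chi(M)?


For a closed orientable surface of genus g: chi = 2 - 2g.
Here g = 16.
chi = 2 - 2*16 = 2 - 32 = -30

-30


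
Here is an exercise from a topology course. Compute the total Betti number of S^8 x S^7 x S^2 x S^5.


Total Betti number is multiplicative under products.
Each S^d (d>=1) has total Betti number 2.
There are 4 sphere factors.
Total = 2^4 = 16

16


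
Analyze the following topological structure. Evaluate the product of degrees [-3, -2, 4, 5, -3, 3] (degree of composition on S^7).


Degree is multiplicative: deg(composition) = product of degrees.
= (-3) * (-2) * (4) * (5) * (-3) * (3) = -1080

-1080


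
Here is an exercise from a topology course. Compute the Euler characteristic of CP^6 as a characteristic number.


For any closed oriented manifold, <e(TM),[M]> = chi(M).
chi(CP^6) = 6+1 = 7

7


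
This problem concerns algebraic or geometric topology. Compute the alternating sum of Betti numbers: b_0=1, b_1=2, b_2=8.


chi = sum_k (-1)^k b_k.
= (1) + (-2) + (8)
= 7

7


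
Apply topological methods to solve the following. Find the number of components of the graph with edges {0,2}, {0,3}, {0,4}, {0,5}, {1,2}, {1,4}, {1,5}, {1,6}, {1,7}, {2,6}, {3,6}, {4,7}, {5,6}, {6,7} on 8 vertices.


Run DFS/union-find over 8 vertices.
V = 8, E = 14.
Number of components = 1

1


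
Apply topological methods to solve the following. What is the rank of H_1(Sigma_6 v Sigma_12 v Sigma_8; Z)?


For a wedge X v Y: reduced H_k(X v Y) = H_k(X) + H_k(Y).
Each Sigma_g contributes b_1 = 2g.
b_1 = 12 + 24 + 16 = 52

52


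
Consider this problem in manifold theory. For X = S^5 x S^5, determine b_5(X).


Each S^d has Poincare polynomial 1 + t^d.
The product S^5 x S^5 has Poincare polynomial prod(1+t^d_i).
Expanding: b_0=1, b_5=2, b_10=1.
b_5 = 2

2


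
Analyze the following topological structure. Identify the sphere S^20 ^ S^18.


S^m ^ S^n = S^{m+n}.
k = 20 + 18 = 38

38


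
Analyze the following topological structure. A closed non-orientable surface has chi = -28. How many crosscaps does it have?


chi = 2 - k for closed non-orientable surfaces with k crosscaps.
-28 = 2 - k
k = 2 - (-28) = 30

30


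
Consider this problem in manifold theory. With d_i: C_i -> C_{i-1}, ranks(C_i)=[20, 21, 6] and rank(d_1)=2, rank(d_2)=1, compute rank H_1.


rank H_k = rank(ker d_k) - rank(im d_{k+1}).
rank(ker d_1) = rank(C_1) - rank(d_1) = 21 - 2 = 19.
rank(im d_{1+1}) = 1.
rank H_1 = 19 - 1 = 18

18


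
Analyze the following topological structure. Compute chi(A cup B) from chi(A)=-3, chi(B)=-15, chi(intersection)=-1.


chi(A cup B) = chi(A) + chi(B) - chi(A cap B)
= -3 + (-15) - (-1)
= -17

-17


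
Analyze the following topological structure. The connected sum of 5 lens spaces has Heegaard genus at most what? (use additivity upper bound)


Heegaard genus satisfies g(A#B) <= g(A) + g(B).
Each lens space has g = 1.
Upper bound: 5 * 1 = 5

5


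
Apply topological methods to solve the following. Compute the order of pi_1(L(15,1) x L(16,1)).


pi_1(X x Y) = pi_1(X) x pi_1(Y).
pi_1(L(15,1)) = Z/15, pi_1(L(16,1)) = Z/16.
|Z/15 x Z/16| = 15 * 16 = 240

240


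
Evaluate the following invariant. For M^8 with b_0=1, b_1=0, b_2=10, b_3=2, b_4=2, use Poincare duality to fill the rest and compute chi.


By Poincare duality b_k = b_{8-k}, so full Betti numbers: b_0=1, b_1=0, b_2=10, b_3=2, b_4=2, b_5=2, b_6=10, b_7=0, b_8=1.
chi = sum (-1)^k b_k = 20

20


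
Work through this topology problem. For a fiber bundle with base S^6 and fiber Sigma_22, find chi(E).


chi(S^6) = 2 (n even), chi(Sigma_22) = 2 - 2*22 = -42.
chi(E) = 2 * (-42) = -84

-84


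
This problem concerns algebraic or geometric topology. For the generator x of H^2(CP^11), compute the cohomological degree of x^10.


|x| = 2 in H^*(CP^n).
|x^10| = 10 * |x| = 10 * 2 = 20

20


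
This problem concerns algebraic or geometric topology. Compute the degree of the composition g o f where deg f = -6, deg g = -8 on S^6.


Degree is multiplicative under composition: deg(g o f) = deg(g) * deg(f).
= -8 * -6 = 48

48


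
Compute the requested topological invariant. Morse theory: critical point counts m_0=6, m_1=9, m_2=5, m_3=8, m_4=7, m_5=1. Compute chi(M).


Morse theory: chi(M) = sum_k (-1)^k m_k where m_k = #(index-k critical points).
= (6) + (-9) + (5) + (-8) + (7) + (-1) = 0

0


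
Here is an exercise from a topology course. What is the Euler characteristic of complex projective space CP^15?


CP^15 has one cell in each even dimension 0, 2, ..., 2*15 (15+1 cells total).
All cells are even-dimensional, so chi = number of cells.
chi = 15 + 1 = 16

16


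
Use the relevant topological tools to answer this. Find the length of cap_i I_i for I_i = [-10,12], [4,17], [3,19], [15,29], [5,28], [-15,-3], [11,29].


Intersection = [max(a_i), min(b_i)] = [15, -3].
Since 15 > -3, the intersection is empty.
Length = 0

0


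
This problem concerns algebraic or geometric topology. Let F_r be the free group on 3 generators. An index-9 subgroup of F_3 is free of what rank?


Nielsen-Schreier: an index-n subgroup of F_r is free of rank 1 + n(r-1).
Equivalently: chi(cover) = n*chi(base); chi(vee_r S^1) = 1 - 3 = -2.
chi(E) = 9*(-2) = -18; rank = 1 - chi(E) = 1 - (-18) = 19.
rank = 1 + 9*(3-1) = 1 + 18 = 19

19


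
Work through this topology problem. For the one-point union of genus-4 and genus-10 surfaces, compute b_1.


For a wedge: H_1(A v B) = H_1(A) + H_1(B).
b_1(Sigma_4) = 8, b_1(Sigma_10) = 20.
b_1 = 8 + 20 = 28

28


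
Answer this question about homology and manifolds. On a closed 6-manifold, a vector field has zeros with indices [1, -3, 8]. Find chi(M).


Poincare-Hopf: chi(M) = sum of indices of zeros.
chi = (1) + (-3) + (8) = 6

6


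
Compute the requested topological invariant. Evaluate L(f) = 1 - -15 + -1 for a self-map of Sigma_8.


L(f) = tr(f_0*) - tr(f_1*) + tr(f_2*).
= 1 - (-15) + (-1)
= 15

15


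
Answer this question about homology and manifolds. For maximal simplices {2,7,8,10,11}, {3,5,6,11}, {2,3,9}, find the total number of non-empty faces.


Each maximal simplex on m vertices has 2^m - 1 nonempty faces.
Take the union (dedupe shared faces).
Total distinct faces = 50

50


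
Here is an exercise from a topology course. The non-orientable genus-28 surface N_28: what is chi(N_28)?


For a non-orientable closed surface with k crosscaps: chi = 2 - k.
Here k = 28.
chi = 2 - 28 = -26

-26


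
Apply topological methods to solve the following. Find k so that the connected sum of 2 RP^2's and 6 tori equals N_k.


Since a >= 1, the sum is non-orientable; each T^2 can be replaced by RP^2 # RP^2 (since T^2#RP^2 = 3RP^2).
Total crosscaps k = 2 + 2*6 = 14.
Check via chi: chi = 2*1 + 6*0 - (2+6-1)*2 = -12 = 2 - k = -12. Consistent.

14


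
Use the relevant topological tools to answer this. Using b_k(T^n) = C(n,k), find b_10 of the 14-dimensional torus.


By the Kunneth formula, b_k(T^n) = C(n,k).
b_10(T^14) = C(14,10).
C(14,10) = 14!/(10!*4!) = 1001

1001


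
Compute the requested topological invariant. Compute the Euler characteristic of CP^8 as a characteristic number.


For any closed oriented manifold, <e(TM),[M]> = chi(M).
chi(CP^8) = 8+1 = 9

9


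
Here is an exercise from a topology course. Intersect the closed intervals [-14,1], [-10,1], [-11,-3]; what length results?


Intersection = [max(a_i), min(b_i)] = [-10, -3].
Length = -3 - -10 = 7

7


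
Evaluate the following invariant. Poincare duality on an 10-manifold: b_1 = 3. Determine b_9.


Poincare duality for closed orientable n-manifolds: b_k = b_{n-k}.
Here n = 10, so b_9 = b_1 = 3

3


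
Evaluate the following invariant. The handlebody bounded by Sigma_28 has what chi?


A genus-g handlebody deformation retracts to a wedge of g circles.
chi(vee_g S^1) = 1 - g.
chi(H_28) = 1 - 28 = -27

-27


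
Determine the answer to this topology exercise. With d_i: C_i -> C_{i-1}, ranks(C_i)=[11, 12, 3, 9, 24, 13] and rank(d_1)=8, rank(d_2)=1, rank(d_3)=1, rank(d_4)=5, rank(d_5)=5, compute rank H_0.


rank H_k = rank(ker d_k) - rank(im d_{k+1}).
rank(ker d_0) = rank(C_0) - rank(d_0) = 11 - 0 = 11.
rank(im d_{0+1}) = 8.
rank H_0 = 11 - 8 = 3

3


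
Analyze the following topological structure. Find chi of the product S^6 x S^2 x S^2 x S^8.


chi is multiplicative: chi(X x Y) = chi(X) chi(Y).
Each even-dim sphere has chi = 2. There are 4 factors.
chi = 2^4 = 16

16


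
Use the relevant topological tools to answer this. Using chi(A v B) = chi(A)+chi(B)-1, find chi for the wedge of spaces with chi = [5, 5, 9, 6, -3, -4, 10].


chi(A v B) = chi(A) + chi(B) - 1 (one point identified).
For 7 spaces: chi = (sum chi_i) - (7 - 1).
sum = 28; chi = 28 - 6 = 22

22


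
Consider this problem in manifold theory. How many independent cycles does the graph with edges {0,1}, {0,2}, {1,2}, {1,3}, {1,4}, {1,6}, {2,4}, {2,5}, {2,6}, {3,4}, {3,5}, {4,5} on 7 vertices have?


b_1 = E - V + (number of components).
E = 12, V = 7, components = 1.
b_1 = 12 - 7 + 1 = 6

6


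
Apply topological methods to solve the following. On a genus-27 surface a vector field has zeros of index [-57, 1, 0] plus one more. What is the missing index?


Poincare-Hopf: sum of indices = chi(M).
chi(Sigma_27) = 2 - 2*27 = -52.
Sum of known indices = -56.
x = chi - (sum known) = -52 - (-56) = 4

4


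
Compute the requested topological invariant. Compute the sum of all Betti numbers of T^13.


b_k(T^13) = C(13,k), so the sum over k is sum_k C(13,k) = 2^13.
Total = 2^13 = 8192

8192


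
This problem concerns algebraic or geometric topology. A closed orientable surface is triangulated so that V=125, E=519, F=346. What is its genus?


chi = V - E + F = 125 - 519 + 346 = -48
For orientable closed surface: chi = 2 - 2g, so g = (2 - chi)/2.
g = (2 - (-48)) / 2 = 50 / 2 = 25

25


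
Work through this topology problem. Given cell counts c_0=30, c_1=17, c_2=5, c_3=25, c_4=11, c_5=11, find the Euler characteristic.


chi = sum_k (-1)^k c_k.
= (-1)^0*30 + (-1)^1*17 + (-1)^2*5 + (-1)^3*25 + (-1)^4*11 + (-1)^5*11
= (30) + (-17) + (5) + (-25) + (11) + (-11)
= -7

-7


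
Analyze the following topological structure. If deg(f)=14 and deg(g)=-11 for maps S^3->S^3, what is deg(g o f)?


Degree is multiplicative under composition: deg(g o f) = deg(g) * deg(f).
= -11 * 14 = -154

-154


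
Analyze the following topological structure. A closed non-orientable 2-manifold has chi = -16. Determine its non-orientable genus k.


chi = 2 - k for closed non-orientable surfaces with k crosscaps.
-16 = 2 - k
k = 2 - (-16) = 18

18


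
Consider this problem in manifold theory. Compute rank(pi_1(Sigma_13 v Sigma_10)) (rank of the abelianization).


For a wedge: H_1(A v B) = H_1(A) + H_1(B).
b_1(Sigma_13) = 26, b_1(Sigma_10) = 20.
b_1 = 26 + 20 = 46

46


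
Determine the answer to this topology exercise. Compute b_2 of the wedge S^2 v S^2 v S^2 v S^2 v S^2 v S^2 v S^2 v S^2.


For a wedge of spheres, H_k (k>0) is free on one generator per sphere of dimension k.
Spheres of dimension 2: count = 8.
b_2 = 8

8


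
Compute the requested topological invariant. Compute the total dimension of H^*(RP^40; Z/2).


H^k(RP^40; Z/2) = Z/2 for each 0 <= k <= 40.
Total dimension = 40 + 1 = 41

41


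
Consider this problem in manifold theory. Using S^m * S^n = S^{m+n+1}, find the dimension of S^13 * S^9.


Join of spheres: S^m * S^n = S^{m+n+1}.
dim = 13 + 9 + 1 = 23

23


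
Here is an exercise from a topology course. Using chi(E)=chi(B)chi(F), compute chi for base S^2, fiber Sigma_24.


chi(S^2) = 2 (n even), chi(Sigma_24) = 2 - 2*24 = -46.
chi(E) = 2 * (-46) = -92

-92


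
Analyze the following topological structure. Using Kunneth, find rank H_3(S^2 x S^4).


Each S^d has Poincare polynomial 1 + t^d.
The product S^2 x S^4 has Poincare polynomial prod(1+t^d_i).
Expanding: b_0=1, b_2=1, b_4=1, b_6=1.
b_3 = 0

0


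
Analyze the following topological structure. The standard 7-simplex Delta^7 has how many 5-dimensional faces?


Delta^7 has 7+1 vertices. A 5-face is a choice of 5+1 vertices.
f_5 = C(7+1, 5+1) = C(8,6) = 28

28


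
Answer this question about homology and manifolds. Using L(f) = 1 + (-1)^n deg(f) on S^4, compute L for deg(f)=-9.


On S^4: L(f) = tr(f_0*) + (-1)^4 tr(f_4*) = 1 + (-1)^4 * deg(f).
L(f) = 1 + (-1)^4 * -9 = 1 + -9 = -8

-8


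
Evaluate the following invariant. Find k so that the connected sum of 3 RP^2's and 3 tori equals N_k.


Since a >= 1, the sum is non-orientable; each T^2 can be replaced by RP^2 # RP^2 (since T^2#RP^2 = 3RP^2).
Total crosscaps k = 3 + 2*3 = 9.
Check via chi: chi = 3*1 + 3*0 - (3+3-1)*2 = -7 = 2 - k = -7. Consistent.

9


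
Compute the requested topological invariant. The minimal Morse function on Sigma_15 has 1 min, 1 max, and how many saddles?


A perfect Morse function has m_k = b_k.
For Sigma_15: b_0=1, b_1=2g=30, b_2=1.
Saddles m_1 = 2g = 30

30


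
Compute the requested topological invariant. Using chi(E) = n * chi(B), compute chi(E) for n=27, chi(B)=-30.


For a finite covering: chi(E) = (number of sheets) * chi(B).
chi(E) = 27 * (-30) = -810

-810


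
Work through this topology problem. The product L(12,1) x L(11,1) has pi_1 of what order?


pi_1(X x Y) = pi_1(X) x pi_1(Y).
pi_1(L(12,1)) = Z/12, pi_1(L(11,1)) = Z/11.
|Z/12 x Z/11| = 12 * 11 = 132

132


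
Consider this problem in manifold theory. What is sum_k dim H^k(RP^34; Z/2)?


H^k(RP^34; Z/2) = Z/2 for each 0 <= k <= 34.
Total dimension = 34 + 1 = 35

35


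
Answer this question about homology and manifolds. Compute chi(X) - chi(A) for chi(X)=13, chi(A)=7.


Relative Euler characteristic: chi(X, A) = chi(X) - chi(A).
= 13 - (7) = 6

6


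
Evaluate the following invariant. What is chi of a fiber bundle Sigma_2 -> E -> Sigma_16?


For a fiber bundle F -> E -> B (with CW structure): chi(E) = chi(B) * chi(F).
chi(Sigma_16) = -30, chi(Sigma_2) = -2.
chi(E) = (-30) * (-2) = 60

60


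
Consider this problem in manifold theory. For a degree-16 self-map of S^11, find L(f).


On S^11: L(f) = tr(f_0*) + (-1)^11 tr(f_11*) = 1 + (-1)^11 * deg(f).
L(f) = 1 + (-1)^11 * 16 = 1 + -16 = -15

-15


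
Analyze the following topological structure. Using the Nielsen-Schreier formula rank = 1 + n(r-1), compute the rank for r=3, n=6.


Nielsen-Schreier: an index-n subgroup of F_r is free of rank 1 + n(r-1).
Equivalently: chi(cover) = n*chi(base); chi(vee_r S^1) = 1 - 3 = -2.
chi(E) = 6*(-2) = -12; rank = 1 - chi(E) = 1 - (-12) = 13.
rank = 1 + 6*(3-1) = 1 + 12 = 13

13


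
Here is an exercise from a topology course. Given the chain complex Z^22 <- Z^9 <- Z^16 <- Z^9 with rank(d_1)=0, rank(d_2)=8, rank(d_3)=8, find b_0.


rank H_k = rank(ker d_k) - rank(im d_{k+1}).
rank(ker d_0) = rank(C_0) - rank(d_0) = 22 - 0 = 22.
rank(im d_{0+1}) = 0.
rank H_0 = 22 - 0 = 22

22


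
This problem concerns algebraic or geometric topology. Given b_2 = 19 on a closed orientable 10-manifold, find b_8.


Poincare duality for closed orientable n-manifolds: b_k = b_{n-k}.
Here n = 10, so b_8 = b_2 = 19

19


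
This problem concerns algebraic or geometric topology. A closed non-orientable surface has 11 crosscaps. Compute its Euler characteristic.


For a non-orientable closed surface with k crosscaps: chi = 2 - k.
Here k = 11.
chi = 2 - 11 = -9

-9


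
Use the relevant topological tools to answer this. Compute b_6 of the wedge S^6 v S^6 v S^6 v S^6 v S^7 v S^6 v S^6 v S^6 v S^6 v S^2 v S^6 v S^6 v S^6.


For a wedge of spheres, H_k (k>0) is free on one generator per sphere of dimension k.
Spheres of dimension 6: count = 11.
b_6 = 11

11


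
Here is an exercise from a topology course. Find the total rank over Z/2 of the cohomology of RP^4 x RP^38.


dim H^*(RP^n; Z/2) = n+1 (one Z/2 in each degree 0..n).
Total Betti number is multiplicative.
Total = (4+1) * (38+1) = 5 * 39 = 195

195


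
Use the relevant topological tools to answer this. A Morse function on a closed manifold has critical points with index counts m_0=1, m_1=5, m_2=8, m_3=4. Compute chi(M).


Morse theory: chi(M) = sum_k (-1)^k m_k where m_k = #(index-k critical points).
= (1) + (-5) + (8) + (-4) = 0

0


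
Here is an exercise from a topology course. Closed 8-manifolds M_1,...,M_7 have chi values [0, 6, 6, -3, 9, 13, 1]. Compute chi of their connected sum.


For n-manifolds: chi(A#B) = chi(A) + chi(B) - chi(S^8).
chi(S^8) = 1 + (-1)^8 = 2.
chi(#) = (sum chi_i) - (7-1)*chi(S^8) = 32 - 6*2 = 20

20


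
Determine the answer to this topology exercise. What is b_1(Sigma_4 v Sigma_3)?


For a wedge: H_1(A v B) = H_1(A) + H_1(B).
b_1(Sigma_4) = 8, b_1(Sigma_3) = 6.
b_1 = 8 + 6 = 14

14


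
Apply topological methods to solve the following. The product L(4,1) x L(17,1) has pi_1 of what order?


pi_1(X x Y) = pi_1(X) x pi_1(Y).
pi_1(L(4,1)) = Z/4, pi_1(L(17,1)) = Z/17.
|Z/4 x Z/17| = 4 * 17 = 68

68


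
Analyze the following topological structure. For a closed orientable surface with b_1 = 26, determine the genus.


For a closed orientable surface: b_1 = 2g.
26 = 2g
g = 26 / 2 = 13

13


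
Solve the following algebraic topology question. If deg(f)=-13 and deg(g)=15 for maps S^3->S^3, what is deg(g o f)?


Degree is multiplicative under composition: deg(g o f) = deg(g) * deg(f).
= 15 * -13 = -195

-195


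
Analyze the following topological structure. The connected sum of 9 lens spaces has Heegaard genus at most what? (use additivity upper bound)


Heegaard genus satisfies g(A#B) <= g(A) + g(B).
Each lens space has g = 1.
Upper bound: 9 * 1 = 9

9


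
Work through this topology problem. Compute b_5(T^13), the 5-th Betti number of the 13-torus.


By the Kunneth formula, b_k(T^n) = C(n,k).
b_5(T^13) = C(13,5).
C(13,5) = 13!/(5!*8!) = 1287

1287


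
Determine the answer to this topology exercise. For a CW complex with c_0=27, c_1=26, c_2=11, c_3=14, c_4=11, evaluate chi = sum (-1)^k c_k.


chi = sum_k (-1)^k c_k.
= (-1)^0*27 + (-1)^1*26 + (-1)^2*11 + (-1)^3*14 + (-1)^4*11
= (27) + (-26) + (11) + (-14) + (11)
= 9

9


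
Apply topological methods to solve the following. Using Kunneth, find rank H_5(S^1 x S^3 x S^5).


Each S^d has Poincare polynomial 1 + t^d.
The product S^1 x S^3 x S^5 has Poincare polynomial prod(1+t^d_i).
Expanding: b_0=1, b_1=1, b_3=1, b_4=1, b_5=1, b_6=1, b_8=1, b_9=1.
b_5 = 1

1


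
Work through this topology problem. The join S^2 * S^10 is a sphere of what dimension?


Join of spheres: S^m * S^n = S^{m+n+1}.
dim = 2 + 10 + 1 = 13

13


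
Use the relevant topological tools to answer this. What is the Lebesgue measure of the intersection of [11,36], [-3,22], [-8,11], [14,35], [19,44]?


Intersection = [max(a_i), min(b_i)] = [19, 11].
Since 19 > 11, the intersection is empty.
Length = 0

0


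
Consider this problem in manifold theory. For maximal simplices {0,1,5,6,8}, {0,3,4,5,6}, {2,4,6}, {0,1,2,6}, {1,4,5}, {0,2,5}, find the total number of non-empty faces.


Each maximal simplex on m vertices has 2^m - 1 nonempty faces.
Take the union (dedupe shared faces).
Total distinct faces = 69

69


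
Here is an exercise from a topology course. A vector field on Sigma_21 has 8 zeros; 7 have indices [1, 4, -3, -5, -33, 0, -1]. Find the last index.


Poincare-Hopf: sum of indices = chi(M).
chi(Sigma_21) = 2 - 2*21 = -40.
Sum of known indices = -37.
x = chi - (sum known) = -40 - (-37) = -3

-3


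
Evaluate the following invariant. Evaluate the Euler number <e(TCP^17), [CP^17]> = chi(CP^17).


For any closed oriented manifold, <e(TM),[M]> = chi(M).
chi(CP^17) = 17+1 = 18

18


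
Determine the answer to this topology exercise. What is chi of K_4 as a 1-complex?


K_4: V = 4, E = C(4,2) = 6.
chi = V - E = 4 - 6 = -2

-2


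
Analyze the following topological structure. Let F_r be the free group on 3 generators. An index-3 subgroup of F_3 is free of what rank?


Nielsen-Schreier: an index-n subgroup of F_r is free of rank 1 + n(r-1).
Equivalently: chi(cover) = n*chi(base); chi(vee_r S^1) = 1 - 3 = -2.
chi(E) = 3*(-2) = -6; rank = 1 - chi(E) = 1 - (-6) = 7.
rank = 1 + 3*(3-1) = 1 + 6 = 7

7


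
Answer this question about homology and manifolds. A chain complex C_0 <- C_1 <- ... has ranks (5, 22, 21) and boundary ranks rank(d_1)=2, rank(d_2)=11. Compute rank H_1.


rank H_k = rank(ker d_k) - rank(im d_{k+1}).
rank(ker d_1) = rank(C_1) - rank(d_1) = 22 - 2 = 20.
rank(im d_{1+1}) = 11.
rank H_1 = 20 - 11 = 9

9


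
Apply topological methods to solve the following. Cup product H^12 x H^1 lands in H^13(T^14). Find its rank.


Cup product: H^p x H^q -> H^{p+q}; here p+q = 12+1 = 13.
rank H^k(T^n) = C(n,k).
C(14,13) = 14

14


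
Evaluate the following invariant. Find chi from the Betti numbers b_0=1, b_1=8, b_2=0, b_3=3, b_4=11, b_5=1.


chi = sum_k (-1)^k b_k.
= (1) + (-8) + (0) + (-3) + (11) + (-1)
= 0

0


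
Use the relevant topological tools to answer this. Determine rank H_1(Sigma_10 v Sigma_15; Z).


For a wedge: H_1(A v B) = H_1(A) + H_1(B).
b_1(Sigma_10) = 20, b_1(Sigma_15) = 30.
b_1 = 20 + 30 = 50

50


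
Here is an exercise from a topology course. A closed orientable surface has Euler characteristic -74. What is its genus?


chi = 2 - 2g for closed orientable surfaces.
-74 = 2 - 2g
2g = 2 - (-74) = 76
g = 38

38


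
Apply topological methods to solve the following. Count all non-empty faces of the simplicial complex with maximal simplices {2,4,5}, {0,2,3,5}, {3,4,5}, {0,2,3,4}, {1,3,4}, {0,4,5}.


Each maximal simplex on m vertices has 2^m - 1 nonempty faces.
Take the union (dedupe shared faces).
Total distinct faces = 31

31


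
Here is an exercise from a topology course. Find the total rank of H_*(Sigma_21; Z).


For Sigma_21: b_0 = 1, b_1 = 2g = 42, b_2 = 1.
Total = 1 + 42 + 1 = 44

44


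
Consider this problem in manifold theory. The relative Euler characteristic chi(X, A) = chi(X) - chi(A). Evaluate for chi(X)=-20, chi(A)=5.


Relative Euler characteristic: chi(X, A) = chi(X) - chi(A).
= -20 - (5) = -25

-25


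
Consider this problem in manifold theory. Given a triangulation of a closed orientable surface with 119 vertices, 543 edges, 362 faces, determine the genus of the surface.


chi = V - E + F = 119 - 543 + 362 = -62
For orientable closed surface: chi = 2 - 2g, so g = (2 - chi)/2.
g = (2 - (-62)) / 2 = 64 / 2 = 32

32


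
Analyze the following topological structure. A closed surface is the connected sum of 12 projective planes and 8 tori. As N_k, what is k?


Since a >= 1, the sum is non-orientable; each T^2 can be replaced by RP^2 # RP^2 (since T^2#RP^2 = 3RP^2).
Total crosscaps k = 12 + 2*8 = 28.
Check via chi: chi = 12*1 + 8*0 - (12+8-1)*2 = -26 = 2 - k = -26. Consistent.

28


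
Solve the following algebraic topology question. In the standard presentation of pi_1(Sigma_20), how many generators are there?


Standard presentation: pi_1(Sigma_g) = <a_1,b_1,...,a_g,b_g | [a_1,b_1]...[a_g,b_g] = 1>.
Number of generators = 2g = 2*20 = 40

40


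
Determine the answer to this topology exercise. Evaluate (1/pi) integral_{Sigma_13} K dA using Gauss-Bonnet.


Gauss-Bonnet: integral K dA = 2*pi*chi(M).
chi(Sigma_13) = 2 - 2*13 = -24.
(integral K dA)/pi = 2*chi = 2*(-24) = -48

-48


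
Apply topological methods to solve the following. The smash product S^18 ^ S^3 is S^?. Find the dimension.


S^m ^ S^n = S^{m+n}.
k = 18 + 3 = 21

21


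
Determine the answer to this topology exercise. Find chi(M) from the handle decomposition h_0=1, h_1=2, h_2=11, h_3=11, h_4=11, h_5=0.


Handles of index k contribute (-1)^k to chi (same as CW cells).
chi = (1) + (-2) + (11) + (-11) + (11) + (0) = 10

10


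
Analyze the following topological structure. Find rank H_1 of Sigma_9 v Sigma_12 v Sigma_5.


For a wedge X v Y: reduced H_k(X v Y) = H_k(X) + H_k(Y).
Each Sigma_g contributes b_1 = 2g.
b_1 = 18 + 24 + 10 = 52

52


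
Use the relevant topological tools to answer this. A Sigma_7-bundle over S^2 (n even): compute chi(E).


chi(S^2) = 2 (n even), chi(Sigma_7) = 2 - 2*7 = -12.
chi(E) = 2 * (-12) = -24

-24


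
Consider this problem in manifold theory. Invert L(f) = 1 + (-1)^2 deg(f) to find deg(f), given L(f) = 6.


L(f) = 1 + (-1)^2 deg(f) on S^2.
6 = 1 + (-1)^2 * deg(f)
(-1)^2 * deg(f) = 5
deg(f) = 5

5


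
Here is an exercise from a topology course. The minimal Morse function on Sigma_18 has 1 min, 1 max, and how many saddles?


A perfect Morse function has m_k = b_k.
For Sigma_18: b_0=1, b_1=2g=36, b_2=1.
Saddles m_1 = 2g = 36

36


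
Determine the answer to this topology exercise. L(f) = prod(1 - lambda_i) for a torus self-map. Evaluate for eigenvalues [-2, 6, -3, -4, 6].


For a torus self-map: L(f) = det(I - A) where A acts on H_1.
L(f) = (1--2) * (1-6) * (1--3) * (1--4) * (1-6) = 3 * -5 * 4 * 5 * -5 = 1500

1500
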